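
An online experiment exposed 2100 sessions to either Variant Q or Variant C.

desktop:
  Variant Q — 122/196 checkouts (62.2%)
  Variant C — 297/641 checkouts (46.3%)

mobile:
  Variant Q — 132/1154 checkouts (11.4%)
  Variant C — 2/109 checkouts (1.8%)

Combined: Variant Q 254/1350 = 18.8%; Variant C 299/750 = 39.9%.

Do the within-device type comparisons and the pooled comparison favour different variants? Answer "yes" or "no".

yes

Within each device type level (desktop 62.2% vs 46.3%; mobile 11.4% vs 1.8%), Variant Q has the higher rate every time. Pooled: 18.8% vs 39.9% — Variant C has the higher rate overall. The two comparisons disagree.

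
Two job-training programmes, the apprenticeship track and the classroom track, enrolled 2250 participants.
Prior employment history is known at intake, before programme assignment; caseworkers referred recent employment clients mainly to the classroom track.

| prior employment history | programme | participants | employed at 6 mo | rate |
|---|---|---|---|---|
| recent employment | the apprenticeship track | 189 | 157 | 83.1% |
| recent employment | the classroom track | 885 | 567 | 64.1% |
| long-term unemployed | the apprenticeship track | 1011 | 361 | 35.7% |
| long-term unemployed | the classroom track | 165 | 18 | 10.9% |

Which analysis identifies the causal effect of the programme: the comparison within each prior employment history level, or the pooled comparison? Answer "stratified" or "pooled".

the apprenticeship track is higher inside every prior employment history stratum but the classroom track is higher in aggregate. Whether to stratify depends on how prior employment history relates to the programme.
The imbalance in prior employment history arose from how participants were allocated, not from anything the programme did; and prior employment history independently affects the outcome. The pooled gap is confounded — condition on prior employment history.
Within each level — recent employment: 83.1% vs 64.1%; long-term unemployed: 35.7% vs 10.9% — the apprenticeship track is higher every time.

stratified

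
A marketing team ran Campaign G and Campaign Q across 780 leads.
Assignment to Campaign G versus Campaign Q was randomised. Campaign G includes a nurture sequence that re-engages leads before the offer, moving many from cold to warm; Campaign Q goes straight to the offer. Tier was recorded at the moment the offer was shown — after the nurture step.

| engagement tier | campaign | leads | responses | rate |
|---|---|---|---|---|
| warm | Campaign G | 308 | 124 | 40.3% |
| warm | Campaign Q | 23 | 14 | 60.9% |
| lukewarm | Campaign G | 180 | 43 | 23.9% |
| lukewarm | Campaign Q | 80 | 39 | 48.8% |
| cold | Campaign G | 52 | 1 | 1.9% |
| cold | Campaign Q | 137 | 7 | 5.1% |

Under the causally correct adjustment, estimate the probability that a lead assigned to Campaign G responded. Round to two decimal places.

The engagement tier-specific comparison favours Campaign Q throughout, but the pooled figures favour Campaign G. The question is whether to condition on engagement tier.
The distribution of engagement tier is itself part of what the campaign does — it is an intermediate outcome. Holding it fixed would remove that part of the effect; the total effect is the pooled difference.
So P(outcome | do(Campaign G)) is just the pooled rate for Campaign G: 168/540 = 0.311.

0.31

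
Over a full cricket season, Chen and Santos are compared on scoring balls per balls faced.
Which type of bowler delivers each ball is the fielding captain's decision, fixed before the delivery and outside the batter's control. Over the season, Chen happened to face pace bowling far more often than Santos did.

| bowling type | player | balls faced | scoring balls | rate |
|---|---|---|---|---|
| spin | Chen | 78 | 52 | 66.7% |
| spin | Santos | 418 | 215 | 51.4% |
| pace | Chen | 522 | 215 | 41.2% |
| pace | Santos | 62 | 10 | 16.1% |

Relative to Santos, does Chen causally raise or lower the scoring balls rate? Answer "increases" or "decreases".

Since bowling type is a pre-existing factor (not a product of the player) and it affects the outcome on its own, it is a confounder. The stratified rates, not the pooled rate, identify the causal effect.
Within each level — spin: 66.7% vs 51.4%; pace: 41.2% vs 16.1% — Chen is higher every time.

increases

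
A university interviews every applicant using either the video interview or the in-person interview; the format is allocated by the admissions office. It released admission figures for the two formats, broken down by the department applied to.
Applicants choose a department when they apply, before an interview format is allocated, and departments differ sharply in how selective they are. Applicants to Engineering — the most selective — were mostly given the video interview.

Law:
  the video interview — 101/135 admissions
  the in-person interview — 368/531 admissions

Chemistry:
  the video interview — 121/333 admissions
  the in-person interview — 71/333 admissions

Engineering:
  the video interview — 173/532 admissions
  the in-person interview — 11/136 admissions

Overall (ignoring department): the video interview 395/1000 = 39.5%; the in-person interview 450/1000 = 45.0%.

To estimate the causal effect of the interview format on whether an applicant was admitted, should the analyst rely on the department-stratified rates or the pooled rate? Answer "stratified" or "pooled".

Department satisfies the back-door criterion: it is not a descendant of the interview format, and it blocks the spurious path from interview format to outcome. Adjusting for it (i.e., using the within-department rates) gives the causal effect.
Within each level — Law: 74.8% vs 69.3%; Chemistry: 36.3% vs 21.3%; Engineering: 32.5% vs 8.1% — the video interview is higher every time.

stratified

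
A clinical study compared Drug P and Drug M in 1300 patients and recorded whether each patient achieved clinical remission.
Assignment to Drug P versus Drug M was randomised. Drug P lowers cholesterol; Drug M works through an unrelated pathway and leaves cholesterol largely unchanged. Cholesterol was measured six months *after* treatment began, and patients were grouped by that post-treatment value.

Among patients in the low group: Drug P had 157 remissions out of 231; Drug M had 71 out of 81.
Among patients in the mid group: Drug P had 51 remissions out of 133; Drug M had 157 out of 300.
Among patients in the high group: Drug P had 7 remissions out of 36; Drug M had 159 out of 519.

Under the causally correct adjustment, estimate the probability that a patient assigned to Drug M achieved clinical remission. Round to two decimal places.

0.43

The stratified and pooled comparisons disagree (Drug M wins within each cholesterol; Drug P wins overall), so the answer turns on the causal role of cholesterol.
Cholesterol is downstream of the drug. One should not condition on a consequence of treatment, so the overall rates are the right comparison.
So P(outcome | do(Drug M)) is just the pooled rate for Drug M: 387/900 = 0.430.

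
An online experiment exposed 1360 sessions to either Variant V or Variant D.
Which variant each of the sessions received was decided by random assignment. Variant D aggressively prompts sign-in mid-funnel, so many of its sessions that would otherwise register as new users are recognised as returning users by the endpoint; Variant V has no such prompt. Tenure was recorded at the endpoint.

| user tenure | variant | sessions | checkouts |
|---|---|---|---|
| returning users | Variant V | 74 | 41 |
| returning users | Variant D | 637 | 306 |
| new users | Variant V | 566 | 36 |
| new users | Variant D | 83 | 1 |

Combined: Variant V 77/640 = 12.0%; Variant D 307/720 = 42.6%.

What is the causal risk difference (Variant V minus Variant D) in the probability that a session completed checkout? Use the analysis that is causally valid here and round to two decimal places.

-0.31

The stratified and pooled comparisons disagree (Variant V wins within each user tenure; Variant D wins overall), so the answer turns on the causal role of user tenure.
Because the variant influences user tenure, user tenure is a post-treatment mediator, not a confounder. Stratifying on it would bias the estimate; the causal effect is the crude pooled difference.
The causal difference is the pooled difference: 0.120 − 0.426 = -0.306.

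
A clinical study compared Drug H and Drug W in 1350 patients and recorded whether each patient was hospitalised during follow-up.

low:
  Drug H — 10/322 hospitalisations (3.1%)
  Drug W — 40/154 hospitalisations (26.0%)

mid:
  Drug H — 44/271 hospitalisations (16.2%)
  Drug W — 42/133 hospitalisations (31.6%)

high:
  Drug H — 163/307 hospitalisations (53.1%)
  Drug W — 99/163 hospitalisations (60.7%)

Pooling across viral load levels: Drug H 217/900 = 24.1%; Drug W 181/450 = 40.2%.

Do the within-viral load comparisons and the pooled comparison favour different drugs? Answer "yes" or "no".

Within each viral load level (low 3.1% vs 26.0%; mid 16.2% vs 31.6%; high 53.1% vs 60.7%), Drug H has the lower rate every time. Pooled: 24.1% vs 40.2% — Drug H has the lower rate overall. They agree.

no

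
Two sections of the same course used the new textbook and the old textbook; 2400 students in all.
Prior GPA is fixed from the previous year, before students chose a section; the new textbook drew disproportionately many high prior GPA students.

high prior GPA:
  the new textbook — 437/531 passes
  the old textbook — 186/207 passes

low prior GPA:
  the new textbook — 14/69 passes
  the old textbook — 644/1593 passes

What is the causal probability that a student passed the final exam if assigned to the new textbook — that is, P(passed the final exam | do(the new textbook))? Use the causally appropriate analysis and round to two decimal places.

0.39

Prior GPA band differs across teaching methods for reasons unrelated to any effect of the teaching method itself, and it separately predicts the outcome — a classic confounder. We must compare within prior GPA band levels.
Standardising the new textbook to the population prior GPA band mix: 0.307·437/531 + 0.693·14/69 = 0.394.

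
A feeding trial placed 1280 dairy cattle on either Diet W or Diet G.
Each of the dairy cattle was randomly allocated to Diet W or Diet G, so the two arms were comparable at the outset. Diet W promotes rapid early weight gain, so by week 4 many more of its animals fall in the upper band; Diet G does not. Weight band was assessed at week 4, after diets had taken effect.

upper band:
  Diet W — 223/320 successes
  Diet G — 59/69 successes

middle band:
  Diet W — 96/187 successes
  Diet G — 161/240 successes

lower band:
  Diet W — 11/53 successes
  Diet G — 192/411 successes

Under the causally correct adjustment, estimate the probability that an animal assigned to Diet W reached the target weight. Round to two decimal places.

0.59

The week-4 weight band-specific comparison favours Diet G throughout, but the pooled figures favour Diet W. The question is whether to condition on week-4 weight band.
Week-4 weight band here is a post-treatment variable shaped by the diet; conditioning on it would introduce bias rather than remove it. The overall comparison is the causal one.
So P(outcome | do(Diet W)) is just the pooled rate for Diet W: 330/560 = 0.589.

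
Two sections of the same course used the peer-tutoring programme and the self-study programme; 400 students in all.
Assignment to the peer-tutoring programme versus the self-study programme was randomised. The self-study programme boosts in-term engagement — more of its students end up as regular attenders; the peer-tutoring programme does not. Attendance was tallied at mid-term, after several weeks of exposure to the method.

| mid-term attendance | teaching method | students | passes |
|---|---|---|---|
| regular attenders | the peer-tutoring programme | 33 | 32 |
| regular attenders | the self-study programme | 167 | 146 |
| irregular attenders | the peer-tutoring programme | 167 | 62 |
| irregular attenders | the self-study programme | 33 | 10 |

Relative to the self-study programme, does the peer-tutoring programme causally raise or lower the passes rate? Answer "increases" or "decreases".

The stratified and pooled comparisons disagree (the peer-tutoring programme wins within each mid-term attendance; the self-study programme wins overall), so the answer turns on the causal role of mid-term attendance.
Mid-term attendance here is a post-treatment variable shaped by the teaching method; conditioning on it would introduce bias rather than remove it. The overall comparison is the causal one.
Pooled: the peer-tutoring programme 47.0% vs the self-study programme 78.0%; the self-study programme is higher overall.

decreases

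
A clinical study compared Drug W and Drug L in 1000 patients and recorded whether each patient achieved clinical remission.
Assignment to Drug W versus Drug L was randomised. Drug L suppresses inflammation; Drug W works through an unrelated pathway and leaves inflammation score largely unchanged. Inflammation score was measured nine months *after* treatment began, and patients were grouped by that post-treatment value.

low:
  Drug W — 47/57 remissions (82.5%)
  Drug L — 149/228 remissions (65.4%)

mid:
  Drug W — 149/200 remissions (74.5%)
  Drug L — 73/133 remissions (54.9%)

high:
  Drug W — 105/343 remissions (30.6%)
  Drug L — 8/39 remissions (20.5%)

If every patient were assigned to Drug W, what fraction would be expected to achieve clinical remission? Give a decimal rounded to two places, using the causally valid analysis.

0.50

Within every inflammation score level Drug W has the higher rate, yet pooled Drug L does — Simpson's reversal.
Inflammation score is downstream of the drug. One should not condition on a consequence of treatment, so the overall rates are the right comparison.
So P(outcome | do(Drug W)) is just the pooled rate for Drug W: 301/600 = 0.502.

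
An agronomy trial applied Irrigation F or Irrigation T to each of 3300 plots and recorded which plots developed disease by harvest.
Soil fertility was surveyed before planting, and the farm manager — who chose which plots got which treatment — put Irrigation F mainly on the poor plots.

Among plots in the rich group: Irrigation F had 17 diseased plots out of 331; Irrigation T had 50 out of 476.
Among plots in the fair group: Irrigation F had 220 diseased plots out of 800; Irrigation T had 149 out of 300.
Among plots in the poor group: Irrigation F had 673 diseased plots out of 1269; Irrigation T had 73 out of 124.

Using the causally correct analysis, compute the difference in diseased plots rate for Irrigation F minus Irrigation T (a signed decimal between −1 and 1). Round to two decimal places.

Within every soil fertility level Irrigation F has the lower rate, yet pooled Irrigation T does — Simpson's reversal.
The imbalance in soil fertility arose from how plots were allocated, not from anything the irrigation did; and soil fertility independently affects the outcome. The pooled gap is confounded — condition on soil fertility.
Adjusting over the population distribution of soil fertility: 0.245·(0.051−0.105) + 0.333·(0.275−0.497) + 0.422·(0.530−0.589) = -0.112.

-0.11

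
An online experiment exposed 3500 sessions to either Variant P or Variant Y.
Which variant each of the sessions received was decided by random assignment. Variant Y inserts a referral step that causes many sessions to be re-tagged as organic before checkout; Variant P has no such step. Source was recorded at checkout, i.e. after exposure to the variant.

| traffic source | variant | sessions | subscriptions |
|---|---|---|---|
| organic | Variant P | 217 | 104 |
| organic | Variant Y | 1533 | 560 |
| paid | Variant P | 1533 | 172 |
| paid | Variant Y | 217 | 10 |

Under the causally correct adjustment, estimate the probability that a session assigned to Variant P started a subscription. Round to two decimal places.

Traffic source here is a post-treatment variable shaped by the variant; conditioning on it would introduce bias rather than remove it. The overall comparison is the causal one.
So P(outcome | do(Variant P)) is just the pooled rate for Variant P: 276/1750 = 0.158.

0.16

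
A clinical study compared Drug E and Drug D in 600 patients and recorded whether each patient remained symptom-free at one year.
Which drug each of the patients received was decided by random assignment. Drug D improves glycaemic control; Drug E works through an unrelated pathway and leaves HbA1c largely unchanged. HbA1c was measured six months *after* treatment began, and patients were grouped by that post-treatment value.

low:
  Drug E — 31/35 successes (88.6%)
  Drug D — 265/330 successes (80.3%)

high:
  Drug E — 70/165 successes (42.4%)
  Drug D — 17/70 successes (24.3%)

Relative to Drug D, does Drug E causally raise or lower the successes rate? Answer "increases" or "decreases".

decreases

HbA1c here is a post-treatment variable shaped by the drug; conditioning on it would introduce bias rather than remove it. The overall comparison is the causal one.
Pooled: Drug E 50.5% vs Drug D 70.5%; Drug D is higher overall.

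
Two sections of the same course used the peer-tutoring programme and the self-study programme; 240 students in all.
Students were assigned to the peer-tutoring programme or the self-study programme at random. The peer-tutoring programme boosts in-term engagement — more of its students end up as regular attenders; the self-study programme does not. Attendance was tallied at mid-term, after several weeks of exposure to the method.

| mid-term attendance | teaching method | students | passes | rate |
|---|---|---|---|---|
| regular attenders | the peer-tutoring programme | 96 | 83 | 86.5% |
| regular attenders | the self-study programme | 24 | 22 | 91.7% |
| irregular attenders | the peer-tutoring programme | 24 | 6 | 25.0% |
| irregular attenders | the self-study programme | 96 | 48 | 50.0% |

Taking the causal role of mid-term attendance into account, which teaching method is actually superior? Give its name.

The stratified and pooled comparisons disagree (the self-study programme wins within each mid-term attendance; the peer-tutoring programme wins overall), so the answer turns on the causal role of mid-term attendance.
The distribution of mid-term attendance is itself part of what the teaching method does — it is an intermediate outcome. Holding it fixed would remove that part of the effect; the total effect is the pooled difference.
Pooled: the peer-tutoring programme 74.2% vs the self-study programme 58.3%; the peer-tutoring programme is higher overall.

the peer-tutoring programme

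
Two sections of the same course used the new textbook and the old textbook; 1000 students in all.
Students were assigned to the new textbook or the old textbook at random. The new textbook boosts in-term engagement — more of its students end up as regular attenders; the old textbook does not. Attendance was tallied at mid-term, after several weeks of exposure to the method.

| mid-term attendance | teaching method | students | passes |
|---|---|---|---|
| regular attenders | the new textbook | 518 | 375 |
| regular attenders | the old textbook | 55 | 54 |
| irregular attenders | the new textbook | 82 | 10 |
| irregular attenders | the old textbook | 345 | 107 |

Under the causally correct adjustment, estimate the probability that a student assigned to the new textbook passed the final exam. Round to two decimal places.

Stratifying would compare teaching methods among students the teaching methods themselves sorted into mid-term attendance groups — a form of selection on an intermediate. The unconditioned pooled rates give the total causal effect.
So P(outcome | do(the new textbook)) is just the pooled rate for the new textbook: 385/600 = 0.642.

0.64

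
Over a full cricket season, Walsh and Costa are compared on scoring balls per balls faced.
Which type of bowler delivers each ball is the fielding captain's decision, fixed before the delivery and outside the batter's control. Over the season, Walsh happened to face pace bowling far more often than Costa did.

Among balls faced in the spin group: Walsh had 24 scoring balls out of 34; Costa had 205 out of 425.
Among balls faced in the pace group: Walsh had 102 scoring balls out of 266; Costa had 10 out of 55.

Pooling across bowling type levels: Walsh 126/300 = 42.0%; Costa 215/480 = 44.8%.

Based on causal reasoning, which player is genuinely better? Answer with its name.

Walsh

Bowling type satisfies the back-door criterion: it is not a descendant of the player, and it blocks the spurious path from player to outcome. Adjusting for it (i.e., using the within-bowling type rates) gives the causal effect.
Within each level — spin: 70.6% vs 48.2%; pace: 38.3% vs 18.2% — Walsh is higher every time.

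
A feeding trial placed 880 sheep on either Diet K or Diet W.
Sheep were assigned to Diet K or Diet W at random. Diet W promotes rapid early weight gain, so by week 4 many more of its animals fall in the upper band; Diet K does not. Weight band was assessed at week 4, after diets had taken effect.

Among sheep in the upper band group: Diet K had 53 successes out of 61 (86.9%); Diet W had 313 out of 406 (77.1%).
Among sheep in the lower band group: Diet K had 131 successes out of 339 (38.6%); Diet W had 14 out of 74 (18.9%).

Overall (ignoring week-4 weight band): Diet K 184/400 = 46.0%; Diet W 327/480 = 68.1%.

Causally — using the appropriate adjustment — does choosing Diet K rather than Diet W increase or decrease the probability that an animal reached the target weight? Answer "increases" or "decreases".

Week-4 weight band lies on the pathway diet → week-4 weight band → outcome, so adjusting for it blocks the indirect effect. For the total causal effect of diet, use the unadjusted pooled rates.
Pooled: Diet K 46.0% vs Diet W 68.1%; Diet W is higher overall.

decreases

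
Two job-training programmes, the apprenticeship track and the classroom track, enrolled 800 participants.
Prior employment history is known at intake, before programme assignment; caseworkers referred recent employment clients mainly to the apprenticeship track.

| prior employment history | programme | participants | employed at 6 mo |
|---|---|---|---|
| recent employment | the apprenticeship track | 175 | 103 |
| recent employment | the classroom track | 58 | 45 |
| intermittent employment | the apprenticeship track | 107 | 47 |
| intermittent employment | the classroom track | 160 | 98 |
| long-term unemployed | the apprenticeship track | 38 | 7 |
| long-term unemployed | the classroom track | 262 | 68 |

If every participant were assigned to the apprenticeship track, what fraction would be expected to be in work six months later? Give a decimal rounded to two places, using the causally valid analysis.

0.39

Prior employment history satisfies the back-door criterion: it is not a descendant of the programme, and it blocks the spurious path from programme to outcome. Adjusting for it (i.e., using the within-prior employment history rates) gives the causal effect.
Standardising the apprenticeship track to the population prior employment history mix: 0.291·103/175 + 0.334·47/107 + 0.375·7/38 = 0.387.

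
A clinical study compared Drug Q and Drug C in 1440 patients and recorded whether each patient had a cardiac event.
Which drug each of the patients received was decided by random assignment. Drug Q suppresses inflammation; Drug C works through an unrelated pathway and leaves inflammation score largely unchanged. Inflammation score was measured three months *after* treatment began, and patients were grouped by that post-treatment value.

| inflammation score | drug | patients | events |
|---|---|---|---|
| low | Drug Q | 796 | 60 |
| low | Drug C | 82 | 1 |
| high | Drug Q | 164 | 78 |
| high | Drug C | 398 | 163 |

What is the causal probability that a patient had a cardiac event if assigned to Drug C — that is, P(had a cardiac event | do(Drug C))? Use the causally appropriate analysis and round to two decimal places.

0.34

Within every inflammation score level Drug C has the lower rate, yet pooled Drug Q does — Simpson's reversal.
Inflammation score lies on the pathway drug → inflammation score → outcome, so adjusting for it blocks the indirect effect. For the total causal effect of drug, use the unadjusted pooled rates.
So P(outcome | do(Drug C)) is just the pooled rate for Drug C: 164/480 = 0.342.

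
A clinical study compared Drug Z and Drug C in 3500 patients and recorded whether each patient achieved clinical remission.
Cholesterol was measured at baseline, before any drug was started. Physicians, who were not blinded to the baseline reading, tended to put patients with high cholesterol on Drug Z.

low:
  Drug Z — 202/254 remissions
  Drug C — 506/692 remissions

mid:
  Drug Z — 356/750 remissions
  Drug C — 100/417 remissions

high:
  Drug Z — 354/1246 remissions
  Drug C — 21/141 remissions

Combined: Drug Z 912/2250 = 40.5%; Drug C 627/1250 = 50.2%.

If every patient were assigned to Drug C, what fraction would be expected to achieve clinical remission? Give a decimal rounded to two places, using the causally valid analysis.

The imbalance in cholesterol arose from how patients were allocated, not from anything the drug did; and cholesterol independently affects the outcome. The pooled gap is confounded — condition on cholesterol.
Standardising Drug C to the population cholesterol mix: 0.270·506/692 + 0.333·100/417 + 0.396·21/141 = 0.337.

0.34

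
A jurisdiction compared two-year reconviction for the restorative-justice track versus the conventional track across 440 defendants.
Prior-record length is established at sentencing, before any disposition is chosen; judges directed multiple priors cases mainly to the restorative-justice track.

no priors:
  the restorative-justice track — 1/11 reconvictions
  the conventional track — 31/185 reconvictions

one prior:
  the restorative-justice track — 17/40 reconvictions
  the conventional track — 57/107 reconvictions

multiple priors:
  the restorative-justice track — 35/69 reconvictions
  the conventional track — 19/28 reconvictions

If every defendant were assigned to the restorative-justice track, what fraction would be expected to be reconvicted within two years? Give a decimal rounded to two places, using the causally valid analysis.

The stratified and pooled comparisons disagree (the restorative-justice track wins within each prior-record length; the conventional track wins overall), so the answer turns on the causal role of prior-record length.
Here prior-record length is a common cause — it drives both which disposition a case falls under and the outcome. The crude comparison mixes populations; the stratum-specific rates are the causally relevant ones.
Standardising the restorative-justice track to the population prior-record length mix: 0.445·1/11 + 0.334·17/40 + 0.220·35/69 = 0.294.

0.29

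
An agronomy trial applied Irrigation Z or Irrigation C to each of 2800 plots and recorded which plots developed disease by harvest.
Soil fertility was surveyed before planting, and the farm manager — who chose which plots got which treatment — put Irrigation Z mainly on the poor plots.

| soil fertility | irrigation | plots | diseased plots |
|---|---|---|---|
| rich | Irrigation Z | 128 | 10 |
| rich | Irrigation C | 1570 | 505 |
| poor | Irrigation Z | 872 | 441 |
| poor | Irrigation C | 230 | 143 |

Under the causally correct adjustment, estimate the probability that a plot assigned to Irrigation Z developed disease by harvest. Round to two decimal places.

Here soil fertility is a common cause — it drives both which irrigation a case falls under and the outcome. The crude comparison mixes populations; the stratum-specific rates are the causally relevant ones.
Standardising Irrigation Z to the population soil fertility mix: 0.606·10/128 + 0.394·441/872 = 0.246.

0.25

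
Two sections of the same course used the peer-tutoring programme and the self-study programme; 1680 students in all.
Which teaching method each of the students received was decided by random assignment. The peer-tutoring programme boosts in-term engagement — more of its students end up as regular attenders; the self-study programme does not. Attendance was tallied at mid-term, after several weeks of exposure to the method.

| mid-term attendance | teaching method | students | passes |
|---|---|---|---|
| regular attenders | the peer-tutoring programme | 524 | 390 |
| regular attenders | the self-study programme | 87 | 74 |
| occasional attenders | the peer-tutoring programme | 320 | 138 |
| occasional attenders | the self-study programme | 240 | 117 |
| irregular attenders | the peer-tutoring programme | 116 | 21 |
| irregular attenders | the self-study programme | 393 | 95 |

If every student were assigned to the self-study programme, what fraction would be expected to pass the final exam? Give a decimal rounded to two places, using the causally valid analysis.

0.40

Mid-term attendance here is a post-treatment variable shaped by the teaching method; conditioning on it would introduce bias rather than remove it. The overall comparison is the causal one.
So P(outcome | do(the self-study programme)) is just the pooled rate for the self-study programme: 286/720 = 0.397.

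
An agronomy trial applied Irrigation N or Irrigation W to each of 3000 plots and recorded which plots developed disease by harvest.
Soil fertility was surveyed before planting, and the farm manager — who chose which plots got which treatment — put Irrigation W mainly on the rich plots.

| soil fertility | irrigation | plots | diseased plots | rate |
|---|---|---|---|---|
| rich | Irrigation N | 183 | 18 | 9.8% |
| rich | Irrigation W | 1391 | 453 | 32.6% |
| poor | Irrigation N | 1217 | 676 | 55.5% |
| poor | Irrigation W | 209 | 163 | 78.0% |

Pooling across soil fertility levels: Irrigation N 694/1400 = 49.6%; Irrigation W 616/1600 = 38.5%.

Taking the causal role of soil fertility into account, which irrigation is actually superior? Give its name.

Irrigation N

Since soil fertility is a pre-existing factor (not a product of the irrigation) and it affects the outcome on its own, it is a confounder. The stratified rates, not the pooled rate, identify the causal effect.
Within each level — rich: 9.8% vs 32.6%; poor: 55.5% vs 78.0% — Irrigation N is lower every time.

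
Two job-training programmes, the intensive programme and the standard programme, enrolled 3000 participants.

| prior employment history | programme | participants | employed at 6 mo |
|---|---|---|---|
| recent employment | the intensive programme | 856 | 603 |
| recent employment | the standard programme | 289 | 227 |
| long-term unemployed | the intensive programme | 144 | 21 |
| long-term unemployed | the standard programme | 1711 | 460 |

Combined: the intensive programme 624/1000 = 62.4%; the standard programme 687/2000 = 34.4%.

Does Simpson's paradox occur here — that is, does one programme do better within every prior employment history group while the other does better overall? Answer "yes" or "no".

Within each prior employment history level (recent employment 70.4% vs 78.5%; long-term unemployed 14.6% vs 26.9%), the standard programme has the higher rate every time. Pooled: 62.4% vs 34.4% — the intensive programme has the higher rate overall. The two comparisons disagree.

yes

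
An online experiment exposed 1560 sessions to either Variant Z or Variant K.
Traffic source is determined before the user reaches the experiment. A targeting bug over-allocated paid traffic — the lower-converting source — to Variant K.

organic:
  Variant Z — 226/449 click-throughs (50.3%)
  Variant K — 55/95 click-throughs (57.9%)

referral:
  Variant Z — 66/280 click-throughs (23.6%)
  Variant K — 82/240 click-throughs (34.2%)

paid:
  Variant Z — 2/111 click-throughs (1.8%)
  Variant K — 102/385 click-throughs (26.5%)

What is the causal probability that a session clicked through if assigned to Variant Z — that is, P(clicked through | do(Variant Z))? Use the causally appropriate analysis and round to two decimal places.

0.26

Traffic source differs across variants for reasons unrelated to any effect of the variant itself, and it separately predicts the outcome — a classic confounder. We must compare within traffic source levels.
Standardising Variant Z to the population traffic source mix: 0.349·226/449 + 0.333·66/280 + 0.318·2/111 = 0.260.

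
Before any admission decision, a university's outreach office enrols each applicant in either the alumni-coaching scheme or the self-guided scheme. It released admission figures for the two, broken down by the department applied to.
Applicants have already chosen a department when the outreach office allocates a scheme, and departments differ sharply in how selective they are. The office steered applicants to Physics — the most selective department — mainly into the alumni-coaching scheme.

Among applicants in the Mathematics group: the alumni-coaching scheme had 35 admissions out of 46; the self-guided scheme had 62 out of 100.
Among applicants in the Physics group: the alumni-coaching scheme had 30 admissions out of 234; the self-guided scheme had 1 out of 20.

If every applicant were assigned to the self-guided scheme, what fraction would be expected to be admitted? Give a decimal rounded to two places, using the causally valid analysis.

The imbalance in department arose from how applicants were allocated, not from anything the outreach scheme did; and department independently affects the outcome. The pooled gap is confounded — condition on department.
Standardising the self-guided scheme to the population department mix: 0.365·62/100 + 0.635·1/20 = 0.258.

0.26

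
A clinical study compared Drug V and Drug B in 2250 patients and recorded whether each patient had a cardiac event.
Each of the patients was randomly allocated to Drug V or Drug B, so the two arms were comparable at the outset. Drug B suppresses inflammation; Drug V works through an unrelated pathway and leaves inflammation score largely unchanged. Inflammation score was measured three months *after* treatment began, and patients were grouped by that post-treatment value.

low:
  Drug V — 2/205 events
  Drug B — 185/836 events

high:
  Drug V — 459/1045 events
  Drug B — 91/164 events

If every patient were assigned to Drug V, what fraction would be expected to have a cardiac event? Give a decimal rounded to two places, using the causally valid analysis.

0.37

The distribution of inflammation score is itself part of what the drug does — it is an intermediate outcome. Holding it fixed would remove that part of the effect; the total effect is the pooled difference.
So P(outcome | do(Drug V)) is just the pooled rate for Drug V: 461/1250 = 0.369.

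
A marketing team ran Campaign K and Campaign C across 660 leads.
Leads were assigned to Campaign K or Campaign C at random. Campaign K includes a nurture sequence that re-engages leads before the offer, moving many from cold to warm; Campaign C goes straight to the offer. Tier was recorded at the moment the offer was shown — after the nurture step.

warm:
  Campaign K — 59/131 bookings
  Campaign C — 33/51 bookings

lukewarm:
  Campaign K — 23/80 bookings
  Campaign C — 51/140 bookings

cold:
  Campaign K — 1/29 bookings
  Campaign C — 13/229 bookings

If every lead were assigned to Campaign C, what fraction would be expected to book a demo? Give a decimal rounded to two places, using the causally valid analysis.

0.23

The engagement tier-specific comparison favours Campaign C throughout, but the pooled figures favour Campaign K. The question is whether to condition on engagement tier.
Engagement tier here is a post-treatment variable shaped by the campaign; conditioning on it would introduce bias rather than remove it. The overall comparison is the causal one.
So P(outcome | do(Campaign C)) is just the pooled rate for Campaign C: 97/420 = 0.231.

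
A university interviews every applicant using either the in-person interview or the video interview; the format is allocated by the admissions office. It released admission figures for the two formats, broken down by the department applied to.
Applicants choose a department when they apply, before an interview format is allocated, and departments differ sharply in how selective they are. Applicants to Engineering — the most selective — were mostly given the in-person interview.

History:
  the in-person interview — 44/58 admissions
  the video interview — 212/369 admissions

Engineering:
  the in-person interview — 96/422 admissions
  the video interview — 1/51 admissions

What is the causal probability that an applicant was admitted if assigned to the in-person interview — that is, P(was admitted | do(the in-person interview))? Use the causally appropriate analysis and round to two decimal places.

Nothing the interview format does changes department; the imbalance is an allocation artefact. With department also predicting the outcome, the pooled figure is confounded, and the within-stratum comparison is the causal one.
Standardising the in-person interview to the population department mix: 0.474·44/58 + 0.526·96/422 = 0.479.

0.48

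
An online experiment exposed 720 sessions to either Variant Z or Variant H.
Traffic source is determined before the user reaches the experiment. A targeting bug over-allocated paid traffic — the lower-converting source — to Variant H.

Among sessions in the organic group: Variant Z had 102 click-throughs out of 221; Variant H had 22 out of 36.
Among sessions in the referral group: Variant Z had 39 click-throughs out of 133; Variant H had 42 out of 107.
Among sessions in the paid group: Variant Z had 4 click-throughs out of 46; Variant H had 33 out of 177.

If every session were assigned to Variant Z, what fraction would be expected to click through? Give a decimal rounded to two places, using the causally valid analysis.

Here traffic source is a common cause — it drives both which variant a case falls under and the outcome. The crude comparison mixes populations; the stratum-specific rates are the causally relevant ones.
Standardising Variant Z to the population traffic source mix: 0.357·102/221 + 0.333·39/133 + 0.310·4/46 = 0.289.

0.29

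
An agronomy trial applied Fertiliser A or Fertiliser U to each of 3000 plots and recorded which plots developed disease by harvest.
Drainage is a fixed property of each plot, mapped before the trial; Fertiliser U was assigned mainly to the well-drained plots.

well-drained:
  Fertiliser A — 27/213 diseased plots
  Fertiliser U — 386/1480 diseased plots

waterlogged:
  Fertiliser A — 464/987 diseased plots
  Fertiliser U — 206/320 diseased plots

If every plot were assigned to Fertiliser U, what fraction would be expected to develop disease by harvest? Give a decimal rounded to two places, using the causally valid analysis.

The imbalance in field drainage arose from how plots were allocated, not from anything the fertiliser did; and field drainage independently affects the outcome. The pooled gap is confounded — condition on field drainage.
Standardising Fertiliser U to the population field drainage mix: 0.564·386/1480 + 0.436·206/320 = 0.428.

0.43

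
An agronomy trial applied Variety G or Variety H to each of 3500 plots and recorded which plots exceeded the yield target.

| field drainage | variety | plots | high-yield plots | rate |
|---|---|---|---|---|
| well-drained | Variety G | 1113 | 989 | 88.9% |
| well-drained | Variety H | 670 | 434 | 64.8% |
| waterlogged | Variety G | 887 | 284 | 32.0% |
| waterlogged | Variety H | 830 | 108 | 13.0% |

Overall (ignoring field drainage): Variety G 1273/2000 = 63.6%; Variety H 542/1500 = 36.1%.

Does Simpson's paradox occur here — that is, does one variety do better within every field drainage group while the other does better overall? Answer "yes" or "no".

Within each field drainage level (well-drained 88.9% vs 64.8%; waterlogged 32.0% vs 13.0%), Variety G has the higher rate every time. Pooled: 63.6% vs 36.1% — Variety G has the higher rate overall. They agree.

no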